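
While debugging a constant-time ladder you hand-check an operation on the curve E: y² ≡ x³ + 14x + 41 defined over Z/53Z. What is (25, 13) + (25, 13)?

(16, 11)

tangent at (25, 13): λ = (3·25² + 14)/(2·13) ≡ 34/26. 26⁻¹ ≡ 51 (mod 53), so λ ≡ 34·51 ≡ 38.
  x = λ² - 25 - 25 = 1444 - 50 ≡ 16; y = λ·(25 - 16) - 13 ≡ 11. → (16, 11)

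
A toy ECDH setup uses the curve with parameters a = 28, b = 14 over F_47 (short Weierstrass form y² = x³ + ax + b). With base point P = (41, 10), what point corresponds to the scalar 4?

Repeated addition: build up to 4P.
2P: tangent at (41, 10): λ = (3·41² + 28)/(2·10) ≡ 42/20. 20⁻¹ ≡ 40 (mod 47), so λ ≡ 42·40 ≡ 35.
  x = λ² - 41 - 41 = 1225 - 82 ≡ 15; y = λ·(41 - 15) - 10 ≡ 7. → (15, 7)
3P: (15, 7) + (41, 10). λ = (10 - 7)/(41 - 15) ≡ 3/26 mod 47. 26⁻¹ ≡ 38 (mod 47) since 26·38 = 988 ≡ 1, so λ ≡ 20.
  x = λ² - 15 - 41 = 400 - 56 ≡ 15; y = λ·(15 - 15) - 7 ≡ 40. → (15, 40)
4P: (15, 40) + (41, 10). λ = (10 - 40)/(41 - 15) ≡ 17/26 mod 47. 26⁻¹ ≡ 38 (mod 47), so λ ≡ 35.
  x = λ² - 15 - 41 = 1225 - 56 ≡ 41; y = λ·(15 - 41) - 40 ≡ 37. → (41, 37)

(41, 37)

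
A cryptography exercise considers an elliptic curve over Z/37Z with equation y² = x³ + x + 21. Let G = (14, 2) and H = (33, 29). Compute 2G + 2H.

(30, 2)

First 2G:
Repeated addition: build up to 2G.
2G: tangent at (14, 2): λ = (3·14² + 1)/(2·2) ≡ 34/4. 4⁻¹ ≡ 28 (mod 37), so λ ≡ 34·28 ≡ 27.
  x = λ² - 14 - 14 = 729 - 28 ≡ 35; y = λ·(14 - 35) - 2 ≡ 23. → (35, 23)
2G = (35, 23).
Next 2H:
Repeated addition: build up to 2H.
2H: tangent at (33, 29): λ = (3·33² + 1)/(2·29) ≡ 12/21. 21⁻¹ ≡ 30 (mod 37) since 21·30 = 630 ≡ 1, so λ ≡ 12·30 ≡ 27.
  x = λ² - 33 - 33 = 729 - 66 ≡ 34; y = λ·(33 - 34) - 29 ≡ 18. → (34, 18)
2H = (34, 18).
Finally 2G + 2H:
(35, 23) + (34, 18). λ = (18 - 23)/(34 - 35) ≡ 32/36 mod 37. 36⁻¹ ≡ 36 (mod 37) since 36·36 = 1296 ≡ 1, so λ ≡ 5.
  x = λ² - 35 - 34 = 25 - 69 ≡ 30; y = λ·(35 - 30) - 23 ≡ 2. → (30, 2)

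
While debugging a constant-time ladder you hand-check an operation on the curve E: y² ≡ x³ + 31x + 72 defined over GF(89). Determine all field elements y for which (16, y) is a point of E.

6, 83

x³ + 31x + 72 = 4664 ≡ 36 (mod 89).
Square roots of 36 mod 89: 6 and 83 (since 6² = 36 ≡ 36).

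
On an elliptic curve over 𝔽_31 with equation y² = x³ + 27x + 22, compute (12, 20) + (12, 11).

The two points share x = 12 and their y-coordinates satisfy 20 + 11 ≡ 0 (mod 31), so they are inverses. Their sum is 𝒪.

O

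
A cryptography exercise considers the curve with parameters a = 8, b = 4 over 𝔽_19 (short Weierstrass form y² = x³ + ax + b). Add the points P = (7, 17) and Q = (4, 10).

(5, 13)

(7, 17) + (4, 10). λ = (10 - 17)/(4 - 7) ≡ 12/16 mod 19. 16⁻¹ ≡ 6 (mod 19), so λ ≡ 15.
  x = λ² - 7 - 4 = 225 - 11 ≡ 5; y = λ·(7 - 5) - 17 ≡ 13. → (5, 13)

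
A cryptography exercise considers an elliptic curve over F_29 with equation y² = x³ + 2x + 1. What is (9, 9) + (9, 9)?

tangent at (9, 9): λ = (3·9² + 2)/(2·9) ≡ 13/18. 18⁻¹ ≡ 21 (mod 29), so λ ≡ 13·21 ≡ 12.
  x = λ² - 9 - 9 = 144 - 18 ≡ 10; y = λ·(9 - 10) - 9 ≡ 8. → (10, 8)

(10, 8)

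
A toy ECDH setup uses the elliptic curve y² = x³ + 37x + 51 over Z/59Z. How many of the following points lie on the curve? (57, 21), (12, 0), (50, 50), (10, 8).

2

(57, 21): 21² ≡ 28, rhs ≡ 28 → on.
(12, 0): 0² ≡ 0, rhs ≡ 40 → off.
(50, 50): 50² ≡ 22, rhs ≡ 51 → off.
(10, 8): 8² ≡ 5, rhs ≡ 5 → on.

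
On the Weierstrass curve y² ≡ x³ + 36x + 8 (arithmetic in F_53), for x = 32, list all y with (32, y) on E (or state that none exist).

none

x³ + 36x + 8 = 33928 ≡ 8 (mod 53).
8 is a non-residue mod 53; no y exists.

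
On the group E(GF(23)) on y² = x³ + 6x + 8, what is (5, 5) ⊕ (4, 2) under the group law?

(5, 5) + (4, 2). λ = (2 - 5)/(4 - 5) ≡ 20/22 mod 23. 22⁻¹ ≡ 22 (mod 23), so λ ≡ 3.
  x = λ² - 5 - 4 = 9 - 9 ≡ 0; y = λ·(5 - 0) - 5 ≡ 10. → (0, 10)

(0, 10)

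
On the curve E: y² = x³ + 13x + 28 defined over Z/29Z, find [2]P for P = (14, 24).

tangent at (14, 24): λ = (3·14² + 13)/(2·24) ≡ 21/19. 19⁻¹ ≡ 26 (mod 29), so λ ≡ 21·26 ≡ 24.
  x = λ² - 14 - 14 = 576 - 28 ≡ 26; y = λ·(14 - 26) - 24 ≡ 7. → (26, 7)

(26, 7)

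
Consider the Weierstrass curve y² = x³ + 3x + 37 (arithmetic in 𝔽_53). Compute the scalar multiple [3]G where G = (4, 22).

Repeated addition: build up to 3G.
2G: tangent at (4, 22): λ = (3·4² + 3)/(2·22) ≡ 51/44. 44⁻¹ ≡ 47 (mod 53) since 44·47 = 2068 ≡ 1, so λ ≡ 51·47 ≡ 12.
  x = λ² - 4 - 4 = 144 - 8 ≡ 30; y = λ·(4 - 30) - 22 ≡ 37. → (30, 37)
3G: (30, 37) + (4, 22). λ = (22 - 37)/(4 - 30) ≡ 38/27 mod 53. 27⁻¹ ≡ 2 (mod 53), so λ ≡ 23.
  x = λ² - 30 - 4 = 529 - 34 ≡ 18; y = λ·(30 - 18) - 37 ≡ 27. → (18, 27)

(18, 27)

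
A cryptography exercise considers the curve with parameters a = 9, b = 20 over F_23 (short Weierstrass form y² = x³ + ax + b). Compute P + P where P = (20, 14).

(10, 12)

tangent at (20, 14): λ = (3·20² + 9)/(2·14) ≡ 13/5. 5⁻¹ ≡ 14 (mod 23) since 5·14 = 70 ≡ 1, so λ ≡ 13·14 ≡ 21.
  x = λ² - 20 - 20 = 441 - 40 ≡ 10; y = λ·(20 - 10) - 14 ≡ 12. → (10, 12)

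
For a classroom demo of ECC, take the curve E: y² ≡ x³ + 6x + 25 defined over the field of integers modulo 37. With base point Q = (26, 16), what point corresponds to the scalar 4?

Repeated addition: build up to 4Q.
2Q: tangent at (26, 16): λ = (3·26² + 6)/(2·16) ≡ 36/32. 32⁻¹ ≡ 22 (mod 37), so λ ≡ 36·22 ≡ 15.
  x = λ² - 26 - 26 = 225 - 52 ≡ 25; y = λ·(26 - 25) - 16 ≡ 36. → (25, 36)
3Q: (25, 36) + (26, 16). λ = (16 - 36)/(26 - 25) ≡ 17/1 mod 37. 1⁻¹ ≡ 1 (mod 37), so λ ≡ 17.
  x = λ² - 25 - 26 = 289 - 51 ≡ 16; y = λ·(25 - 16) - 36 ≡ 6. → (16, 6)
4Q: (16, 6) + (26, 16). λ = (16 - 6)/(26 - 16) ≡ 10/10 mod 37. 10⁻¹ ≡ 26 (mod 37) since 10·26 = 260 ≡ 1, so λ ≡ 1.
  x = λ² - 16 - 26 = 1 - 42 ≡ 33; y = λ·(16 - 33) - 6 ≡ 14. → (33, 14)

(33, 14)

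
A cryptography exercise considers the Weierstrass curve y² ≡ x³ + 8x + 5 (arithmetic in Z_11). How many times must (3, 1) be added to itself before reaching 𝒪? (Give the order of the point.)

2P: tangent at (3, 1): λ = (3·3² + 8)/(2·1) ≡ 2/2. 2⁻¹ ≡ 6 (mod 11) since 2·6 = 12 ≡ 1, so λ ≡ 2·6 ≡ 1.
  x = λ² - 3 - 3 = 1 - 6 ≡ 6; y = λ·(3 - 6) - 1 ≡ 7. → (6, 7)
3P: (6, 7) + (3, 1). λ = (1 - 7)/(3 - 6) ≡ 5/8 mod 11. 8⁻¹ ≡ 7 (mod 11), so λ ≡ 2.
  x = λ² - 6 - 3 = 4 - 9 ≡ 6; y = λ·(6 - 6) - 7 ≡ 4. → (6, 4)
4P: (6, 4) + (3, 1). λ = (1 - 4)/(3 - 6) ≡ 8/8 mod 11. 8⁻¹ ≡ 7 (mod 11), so λ ≡ 1.
  x = λ² - 6 - 3 = 1 - 9 ≡ 3; y = λ·(6 - 3) - 4 ≡ 10. → (3, 10)
5P: (3, 10) + (3, 1): same x and y₁ ≡ -y₂, so the sum is 𝒪.
5P = 𝒪, so the order is 5.

5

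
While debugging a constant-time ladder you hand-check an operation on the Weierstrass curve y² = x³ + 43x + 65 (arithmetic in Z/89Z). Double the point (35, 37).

(1, 38)

tangent at (35, 37): λ = (3·35² + 43)/(2·37) ≡ 69/74. 74⁻¹ ≡ 83 (mod 89), so λ ≡ 69·83 ≡ 31.
  x = λ² - 35 - 35 = 961 - 70 ≡ 1; y = λ·(35 - 1) - 37 ≡ 38. → (1, 38)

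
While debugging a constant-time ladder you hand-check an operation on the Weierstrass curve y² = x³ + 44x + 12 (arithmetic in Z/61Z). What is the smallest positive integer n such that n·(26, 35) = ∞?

12

2P: tangent at (26, 35): λ = (3·26² + 44)/(2·35) ≡ 59/9. 9⁻¹ ≡ 34 (mod 61), so λ ≡ 59·34 ≡ 54.
  x = λ² - 26 - 26 = 2916 - 52 ≡ 58; y = λ·(26 - 58) - 35 ≡ 6. → (58, 6)
3P: (58, 6) + (26, 35). λ = (35 - 6)/(26 - 58) ≡ 29/29 mod 61. 29⁻¹ ≡ 40 (mod 61), so λ ≡ 1.
  x = λ² - 58 - 26 = 1 - 84 ≡ 39; y = λ·(58 - 39) - 6 ≡ 13. → (39, 13)
4P: (39, 13) + (26, 35). λ = (35 - 13)/(26 - 39) ≡ 22/48 mod 61. 48⁻¹ ≡ 14 (mod 61), so λ ≡ 3.
  x = λ² - 39 - 26 = 9 - 65 ≡ 5; y = λ·(39 - 5) - 13 ≡ 28. → (5, 28)
5P: (5, 28) + (26, 35). λ = (35 - 28)/(26 - 5) ≡ 7/21 mod 61. 21⁻¹ ≡ 32 (mod 61), so λ ≡ 41.
  x = λ² - 5 - 26 = 1681 - 31 ≡ 3; y = λ·(5 - 3) - 28 ≡ 54. → (3, 54)
6P: (3, 54) + (26, 35). λ = (35 - 54)/(26 - 3) ≡ 42/23 mod 61. 23⁻¹ ≡ 8 (mod 61), so λ ≡ 31.
  x = λ² - 3 - 26 = 961 - 29 ≡ 17; y = λ·(3 - 17) - 54 ≡ 0. → (17, 0)
7P: (17, 0) + (26, 35). λ = (35 - 0)/(26 - 17) ≡ 35/9 mod 61. 9⁻¹ ≡ 34 (mod 61), so λ ≡ 31.
  x = λ² - 17 - 26 = 961 - 43 ≡ 3; y = λ·(17 - 3) - 0 ≡ 7. → (3, 7)
8P: (3, 7) + (26, 35). λ = (35 - 7)/(26 - 3) ≡ 28/23 mod 61. 23⁻¹ ≡ 8 (mod 61) since 23·8 = 184 ≡ 1, so λ ≡ 41.
  x = λ² - 3 - 26 = 1681 - 29 ≡ 5; y = λ·(3 - 5) - 7 ≡ 33. → (5, 33)
9P: (5, 33) + (26, 35). λ = (35 - 33)/(26 - 5) ≡ 2/21 mod 61. 21⁻¹ ≡ 32 (mod 61), so λ ≡ 3.
  x = λ² - 5 - 26 = 9 - 31 ≡ 39; y = λ·(5 - 39) - 33 ≡ 48. → (39, 48)
10P: (39, 48) + (26, 35). λ = (35 - 48)/(26 - 39) ≡ 48/48 mod 61. 48⁻¹ ≡ 14 (mod 61), so λ ≡ 1.
  x = λ² - 39 - 26 = 1 - 65 ≡ 58; y = λ·(39 - 58) - 48 ≡ 55. → (58, 55)
11P: (58, 55) + (26, 35). λ = (35 - 55)/(26 - 58) ≡ 41/29 mod 61. 29⁻¹ ≡ 40 (mod 61), so λ ≡ 54.
  x = λ² - 58 - 26 = 2916 - 84 ≡ 26; y = λ·(58 - 26) - 55 ≡ 26. → (26, 26)
12P: (26, 26) + (26, 35): same x and y₁ ≡ -y₂, so the sum is ∞.
12P = ∞, so the order is 12.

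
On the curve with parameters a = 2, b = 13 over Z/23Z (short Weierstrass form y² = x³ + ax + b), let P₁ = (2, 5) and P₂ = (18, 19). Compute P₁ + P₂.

(7, 5)

(2, 5) + (18, 19). λ = (19 - 5)/(18 - 2) ≡ 14/16 mod 23. 16⁻¹ ≡ 13 (mod 23), so λ ≡ 21.
  x = λ² - 2 - 18 = 441 - 20 ≡ 7; y = λ·(2 - 7) - 5 ≡ 5. → (7, 5)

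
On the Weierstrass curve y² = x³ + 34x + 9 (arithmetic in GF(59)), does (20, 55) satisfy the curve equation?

yes

y² = 55² ≡ 16; x³ + 34x + 9 = 8689 ≡ 16 (mod 59). 16 = 16.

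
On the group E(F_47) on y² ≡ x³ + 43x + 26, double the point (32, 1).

(37, 37)

tangent at (32, 1): λ = (3·32² + 43)/(2·1) ≡ 13/2. 2⁻¹ ≡ 24 (mod 47), so λ ≡ 13·24 ≡ 30.
  x = λ² - 32 - 32 = 900 - 64 ≡ 37; y = λ·(32 - 37) - 1 ≡ 37. → (37, 37)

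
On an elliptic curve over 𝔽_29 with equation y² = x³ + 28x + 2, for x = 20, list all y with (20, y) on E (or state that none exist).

x³ + 28x + 2 = 8562 ≡ 7 (mod 29).
Square roots of 7 mod 29: 6 and 23 (since 6² = 36 ≡ 7).

6, 23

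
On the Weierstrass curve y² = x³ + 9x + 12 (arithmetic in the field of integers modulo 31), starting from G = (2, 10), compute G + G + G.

Repeated addition: build up to 3G.
2G: tangent at (2, 10): λ = (3·2² + 9)/(2·10) ≡ 21/20. 20⁻¹ ≡ 14 (mod 31) since 20·14 = 280 ≡ 1, so λ ≡ 21·14 ≡ 15.
  x = λ² - 2 - 2 = 225 - 4 ≡ 4; y = λ·(2 - 4) - 10 ≡ 22. → (4, 22)
3G: (4, 22) + (2, 10). λ = (10 - 22)/(2 - 4) ≡ 19/29 mod 31. 29⁻¹ ≡ 15 (mod 31), so λ ≡ 6.
  x = λ² - 4 - 2 = 36 - 6 ≡ 30; y = λ·(4 - 30) - 22 ≡ 8. → (30, 8)

(30, 8)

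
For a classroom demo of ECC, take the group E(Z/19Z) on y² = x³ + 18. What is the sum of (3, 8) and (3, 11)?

The two points share x = 3 and their y-coordinates satisfy 8 + 11 ≡ 0 (mod 19), so they are inverses. Their sum is ∞.

O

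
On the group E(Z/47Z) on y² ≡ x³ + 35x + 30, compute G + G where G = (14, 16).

(14, 31)

tangent at (14, 16): λ = (3·14² + 35)/(2·16) ≡ 12/32. 32⁻¹ ≡ 25 (mod 47), so λ ≡ 12·25 ≡ 18.
  x = λ² - 14 - 14 = 324 - 28 ≡ 14; y = λ·(14 - 14) - 16 ≡ 31. → (14, 31)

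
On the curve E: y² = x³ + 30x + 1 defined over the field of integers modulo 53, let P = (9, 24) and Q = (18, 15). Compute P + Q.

(9, 24) + (18, 15). λ = (15 - 24)/(18 - 9) ≡ 44/9 mod 53. 9⁻¹ ≡ 6 (mod 53), so λ ≡ 52.
  x = λ² - 9 - 18 = 2704 - 27 ≡ 27; y = λ·(9 - 27) - 24 ≡ 47. → (27, 47)

(27, 47)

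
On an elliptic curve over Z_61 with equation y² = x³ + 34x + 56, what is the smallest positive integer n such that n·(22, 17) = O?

2P: tangent at (22, 17): λ = (3·22² + 34)/(2·17) ≡ 22/34. 34⁻¹ ≡ 9 (mod 61) since 34·9 = 306 ≡ 1, so λ ≡ 22·9 ≡ 15.
  x = λ² - 22 - 22 = 225 - 44 ≡ 59; y = λ·(22 - 59) - 17 ≡ 38. → (59, 38)
3P: (59, 38) + (22, 17). λ = (17 - 38)/(22 - 59) ≡ 40/24 mod 61. 24⁻¹ ≡ 28 (mod 61) since 24·28 = 672 ≡ 1, so λ ≡ 22.
  x = λ² - 59 - 22 = 484 - 81 ≡ 37; y = λ·(59 - 37) - 38 ≡ 19. → (37, 19)
4P: (37, 19) + (22, 17). λ = (17 - 19)/(22 - 37) ≡ 59/46 mod 61. 46⁻¹ ≡ 4 (mod 61) since 46·4 = 184 ≡ 1, so λ ≡ 53.
  x = λ² - 37 - 22 = 2809 - 59 ≡ 5; y = λ·(37 - 5) - 19 ≡ 30. → (5, 30)
5P: (5, 30) + (22, 17). λ = (17 - 30)/(22 - 5) ≡ 48/17 mod 61. 17⁻¹ ≡ 18 (mod 61), so λ ≡ 10.
  x = λ² - 5 - 22 = 100 - 27 ≡ 12; y = λ·(5 - 12) - 30 ≡ 22. → (12, 22)
6P: (12, 22) + (22, 17). λ = (17 - 22)/(22 - 12) ≡ 56/10 mod 61. 10⁻¹ ≡ 55 (mod 61), so λ ≡ 30.
  x = λ² - 12 - 22 = 900 - 34 ≡ 12; y = λ·(12 - 12) - 22 ≡ 39. → (12, 39)
7P: (12, 39) + (22, 17). λ = (17 - 39)/(22 - 12) ≡ 39/10 mod 61. 10⁻¹ ≡ 55 (mod 61), so λ ≡ 10.
  x = λ² - 12 - 22 = 100 - 34 ≡ 5; y = λ·(12 - 5) - 39 ≡ 31. → (5, 31)
8P: (5, 31) + (22, 17). λ = (17 - 31)/(22 - 5) ≡ 47/17 mod 61. 17⁻¹ ≡ 18 (mod 61) since 17·18 = 306 ≡ 1, so λ ≡ 53.
  x = λ² - 5 - 22 = 2809 - 27 ≡ 37; y = λ·(5 - 37) - 31 ≡ 42. → (37, 42)
9P: (37, 42) + (22, 17). λ = (17 - 42)/(22 - 37) ≡ 36/46 mod 61. 46⁻¹ ≡ 4 (mod 61) since 46·4 = 184 ≡ 1, so λ ≡ 22.
  x = λ² - 37 - 22 = 484 - 59 ≡ 59; y = λ·(37 - 59) - 42 ≡ 23. → (59, 23)
10P: (59, 23) + (22, 17). λ = (17 - 23)/(22 - 59) ≡ 55/24 mod 61. 24⁻¹ ≡ 28 (mod 61), so λ ≡ 15.
  x = λ² - 59 - 22 = 225 - 81 ≡ 22; y = λ·(59 - 22) - 23 ≡ 44. → (22, 44)
11P: (22, 44) + (22, 17): same x and y₁ ≡ -y₂, so the sum is O.
11P = O, so the order is 11.

11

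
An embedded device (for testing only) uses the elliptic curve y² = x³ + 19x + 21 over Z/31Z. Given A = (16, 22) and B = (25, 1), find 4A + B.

First 4A:
Double-and-add on 4 = (100)₂. Start with A = (16, 22) for the leading 1-bit.
double: tangent at (16, 22): λ = (3·16² + 19)/(2·22) ≡ 12/13. 13⁻¹ ≡ 12 (mod 31), so λ ≡ 12·12 ≡ 20.
  x = λ² - 16 - 16 = 400 - 32 ≡ 27; y = λ·(16 - 27) - 22 ≡ 6. → (27, 6)
double: tangent at (27, 6): λ = (3·27² + 19)/(2·6) ≡ 5/12. 12⁻¹ ≡ 13 (mod 31) since 12·13 = 156 ≡ 1, so λ ≡ 5·13 ≡ 3.
  x = λ² - 27 - 27 = 9 - 54 ≡ 17; y = λ·(27 - 17) - 6 ≡ 24. → (17, 24)
4A = (17, 24).
Finally 4A + B:
(17, 24) + (25, 1). λ = (1 - 24)/(25 - 17) ≡ 8/8 mod 31. 8⁻¹ ≡ 4 (mod 31) since 8·4 = 32 ≡ 1, so λ ≡ 1.
  x = λ² - 17 - 25 = 1 - 42 ≡ 21; y = λ·(17 - 21) - 24 ≡ 3. → (21, 3)

(21, 3)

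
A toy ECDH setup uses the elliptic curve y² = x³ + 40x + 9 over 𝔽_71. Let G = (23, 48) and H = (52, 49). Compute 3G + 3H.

First 3G:
Repeated addition: build up to 3G.
2G: tangent at (23, 48): λ = (3·23² + 40)/(2·48) ≡ 65/25. 25⁻¹ ≡ 54 (mod 71) since 25·54 = 1350 ≡ 1, so λ ≡ 65·54 ≡ 31.
  x = λ² - 23 - 23 = 961 - 46 ≡ 63; y = λ·(23 - 63) - 48 ≡ 61. → (63, 61)
3G: (63, 61) + (23, 48). λ = (48 - 61)/(23 - 63) ≡ 58/31 mod 71. 31⁻¹ ≡ 55 (mod 71), so λ ≡ 66.
  x = λ² - 63 - 23 = 4356 - 86 ≡ 10; y = λ·(63 - 10) - 61 ≡ 29. → (10, 29)
3G = (10, 29).
Next 3H:
Repeated addition: build up to 3H.
2H: tangent at (52, 49): λ = (3·52² + 40)/(2·49) ≡ 58/27. 27⁻¹ ≡ 50 (mod 71), so λ ≡ 58·50 ≡ 60.
  x = λ² - 52 - 52 = 3600 - 104 ≡ 17; y = λ·(52 - 17) - 49 ≡ 63. → (17, 63)
3H: (17, 63) + (52, 49). λ = (49 - 63)/(52 - 17) ≡ 57/35 mod 71. 35⁻¹ ≡ 69 (mod 71), so λ ≡ 28.
  x = λ² - 17 - 52 = 784 - 69 ≡ 5; y = λ·(17 - 5) - 63 ≡ 60. → (5, 60)
3H = (5, 60).
Finally 3G + 3H:
(10, 29) + (5, 60). λ = (60 - 29)/(5 - 10) ≡ 31/66 mod 71. 66⁻¹ ≡ 14 (mod 71), so λ ≡ 8.
  x = λ² - 10 - 5 = 64 - 15 ≡ 49; y = λ·(10 - 49) - 29 ≡ 14. → (49, 14)

(49, 14)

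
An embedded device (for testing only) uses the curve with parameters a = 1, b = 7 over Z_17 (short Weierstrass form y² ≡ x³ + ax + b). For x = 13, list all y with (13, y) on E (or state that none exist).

x³ + 1x + 7 = 2217 ≡ 7 (mod 17).
7 is a non-residue mod 17; no y exists.

none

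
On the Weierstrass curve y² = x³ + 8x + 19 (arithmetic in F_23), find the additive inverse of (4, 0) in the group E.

(4, 0)

-(4, 0) = (4, -0 mod 23) = (4, 0).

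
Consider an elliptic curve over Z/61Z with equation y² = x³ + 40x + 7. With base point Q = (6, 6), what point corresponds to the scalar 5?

(4, 29)

Repeated addition: build up to 5Q.
2Q: tangent at (6, 6): λ = (3·6² + 40)/(2·6) ≡ 26/12. 12⁻¹ ≡ 56 (mod 61), so λ ≡ 26·56 ≡ 53.
  x = λ² - 6 - 6 = 2809 - 12 ≡ 52; y = λ·(6 - 52) - 6 ≡ 57. → (52, 57)
3Q: (52, 57) + (6, 6). λ = (6 - 57)/(6 - 52) ≡ 10/15 mod 61. 15⁻¹ ≡ 57 (mod 61), so λ ≡ 21.
  x = λ² - 52 - 6 = 441 - 58 ≡ 17; y = λ·(52 - 17) - 57 ≡ 7. → (17, 7)
4Q: (17, 7) + (6, 6). λ = (6 - 7)/(6 - 17) ≡ 60/50 mod 61. 50⁻¹ ≡ 11 (mod 61) since 50·11 = 550 ≡ 1, so λ ≡ 50.
  x = λ² - 17 - 6 = 2500 - 23 ≡ 37; y = λ·(17 - 37) - 7 ≡ 30. → (37, 30)
5Q: (37, 30) + (6, 6). λ = (6 - 30)/(6 - 37) ≡ 37/30 mod 61. 30⁻¹ ≡ 59 (mod 61), so λ ≡ 48.
  x = λ² - 37 - 6 = 2304 - 43 ≡ 4; y = λ·(37 - 4) - 30 ≡ 29. → (4, 29)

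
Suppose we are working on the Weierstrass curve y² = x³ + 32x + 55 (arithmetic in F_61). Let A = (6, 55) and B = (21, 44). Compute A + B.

(18, 27)

(6, 55) + (21, 44). λ = (44 - 55)/(21 - 6) ≡ 50/15 mod 61. 15⁻¹ ≡ 57 (mod 61), so λ ≡ 44.
  x = λ² - 6 - 21 = 1936 - 27 ≡ 18; y = λ·(6 - 18) - 55 ≡ 27. → (18, 27)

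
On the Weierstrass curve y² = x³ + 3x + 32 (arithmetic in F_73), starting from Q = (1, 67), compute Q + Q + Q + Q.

Repeated addition: build up to 4Q.
2Q: tangent at (1, 67): λ = (3·1² + 3)/(2·67) ≡ 6/61. 61⁻¹ ≡ 6 (mod 73), so λ ≡ 6·6 ≡ 36.
  x = λ² - 1 - 1 = 1296 - 2 ≡ 53; y = λ·(1 - 53) - 67 ≡ 32. → (53, 32)
3Q: (53, 32) + (1, 67). λ = (67 - 32)/(1 - 53) ≡ 35/21 mod 73. 21⁻¹ ≡ 7 (mod 73), so λ ≡ 26.
  x = λ² - 53 - 1 = 676 - 54 ≡ 38; y = λ·(53 - 38) - 32 ≡ 66. → (38, 66)
4Q: (38, 66) + (1, 67). λ = (67 - 66)/(1 - 38) ≡ 1/36 mod 73. 36⁻¹ ≡ 71 (mod 73), so λ ≡ 71.
  x = λ² - 38 - 1 = 5041 - 39 ≡ 38; y = λ·(38 - 38) - 66 ≡ 7. → (38, 7)

(38, 7)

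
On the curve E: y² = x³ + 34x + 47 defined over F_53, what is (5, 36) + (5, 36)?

tangent at (5, 36): λ = (3·5² + 34)/(2·36) ≡ 3/19. 19⁻¹ ≡ 14 (mod 53) since 19·14 = 266 ≡ 1, so λ ≡ 3·14 ≡ 42.
  x = λ² - 5 - 5 = 1764 - 10 ≡ 5; y = λ·(5 - 5) - 36 ≡ 17. → (5, 17)

(5, 17)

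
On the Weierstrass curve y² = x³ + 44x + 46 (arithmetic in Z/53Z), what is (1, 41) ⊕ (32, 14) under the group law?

(1, 41) + (32, 14). λ = (14 - 41)/(32 - 1) ≡ 26/31 mod 53. 31⁻¹ ≡ 12 (mod 53) since 31·12 = 372 ≡ 1, so λ ≡ 47.
  x = λ² - 1 - 32 = 2209 - 33 ≡ 3; y = λ·(1 - 3) - 41 ≡ 24. → (3, 24)

(3, 24)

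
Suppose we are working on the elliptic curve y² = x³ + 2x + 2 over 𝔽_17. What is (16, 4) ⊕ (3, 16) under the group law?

(7, 6)

(16, 4) + (3, 16). λ = (16 - 4)/(3 - 16) ≡ 12/4 mod 17. 4⁻¹ ≡ 13 (mod 17) since 4·13 = 52 ≡ 1, so λ ≡ 3.
  x = λ² - 16 - 3 = 9 - 19 ≡ 7; y = λ·(16 - 7) - 4 ≡ 6. → (7, 6)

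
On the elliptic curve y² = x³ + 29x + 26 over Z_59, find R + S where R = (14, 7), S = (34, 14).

(14, 7) + (34, 14). λ = (14 - 7)/(34 - 14) ≡ 7/20 mod 59. 20⁻¹ ≡ 3 (mod 59), so λ ≡ 21.
  x = λ² - 14 - 34 = 441 - 48 ≡ 39; y = λ·(14 - 39) - 7 ≡ 58. → (39, 58)

(39, 58)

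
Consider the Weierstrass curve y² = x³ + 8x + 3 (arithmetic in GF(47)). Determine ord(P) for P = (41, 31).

7

2P: tangent at (41, 31): λ = (3·41² + 8)/(2·31) ≡ 22/15. 15⁻¹ ≡ 22 (mod 47) since 15·22 = 330 ≡ 1, so λ ≡ 22·22 ≡ 14.
  x = λ² - 41 - 41 = 196 - 82 ≡ 20; y = λ·(41 - 20) - 31 ≡ 28. → (20, 28)
3P: (20, 28) + (41, 31). λ = (31 - 28)/(41 - 20) ≡ 3/21 mod 47. 21⁻¹ ≡ 9 (mod 47), so λ ≡ 27.
  x = λ² - 20 - 41 = 729 - 61 ≡ 10; y = λ·(20 - 10) - 28 ≡ 7. → (10, 7)
4P: (10, 7) + (41, 31). λ = (31 - 7)/(41 - 10) ≡ 24/31 mod 47. 31⁻¹ ≡ 44 (mod 47), so λ ≡ 22.
  x = λ² - 10 - 41 = 484 - 51 ≡ 10; y = λ·(10 - 10) - 7 ≡ 40. → (10, 40)
5P: (10, 40) + (41, 31). λ = (31 - 40)/(41 - 10) ≡ 38/31 mod 47. 31⁻¹ ≡ 44 (mod 47), so λ ≡ 27.
  x = λ² - 10 - 41 = 729 - 51 ≡ 20; y = λ·(10 - 20) - 40 ≡ 19. → (20, 19)
6P: (20, 19) + (41, 31). λ = (31 - 19)/(41 - 20) ≡ 12/21 mod 47. 21⁻¹ ≡ 9 (mod 47), so λ ≡ 14.
  x = λ² - 20 - 41 = 196 - 61 ≡ 41; y = λ·(20 - 41) - 19 ≡ 16. → (41, 16)
7P: (41, 16) + (41, 31): same x and y₁ ≡ -y₂, so the sum is O.
7P = O, so the order is 7.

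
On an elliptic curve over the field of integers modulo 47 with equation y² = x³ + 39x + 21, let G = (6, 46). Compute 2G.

tangent at (6, 46): λ = (3·6² + 39)/(2·46) ≡ 6/45. 45⁻¹ ≡ 23 (mod 47) since 45·23 = 1035 ≡ 1, so λ ≡ 6·23 ≡ 44.
  x = λ² - 6 - 6 = 1936 - 12 ≡ 44; y = λ·(6 - 44) - 46 ≡ 21. → (44, 21)

(44, 21)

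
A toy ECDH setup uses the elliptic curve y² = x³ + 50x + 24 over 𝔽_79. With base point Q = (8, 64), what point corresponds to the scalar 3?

Repeated addition: build up to 3Q.
2Q: tangent at (8, 64): λ = (3·8² + 50)/(2·64) ≡ 5/49. 49⁻¹ ≡ 50 (mod 79), so λ ≡ 5·50 ≡ 13.
  x = λ² - 8 - 8 = 169 - 16 ≡ 74; y = λ·(8 - 74) - 64 ≡ 26. → (74, 26)
3Q: (74, 26) + (8, 64). λ = (64 - 26)/(8 - 74) ≡ 38/13 mod 79. 13⁻¹ ≡ 73 (mod 79) since 13·73 = 949 ≡ 1, so λ ≡ 9.
  x = λ² - 74 - 8 = 81 - 82 ≡ 78; y = λ·(74 - 78) - 26 ≡ 17. → (78, 17)

(78, 17)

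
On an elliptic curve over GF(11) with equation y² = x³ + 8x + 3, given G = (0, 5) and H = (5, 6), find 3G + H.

(1, 1)

First 3G:
Repeated addition: build up to 3G.
2G: tangent at (0, 5): λ = (3·0² + 8)/(2·5) ≡ 8/10. 10⁻¹ ≡ 10 (mod 11), so λ ≡ 8·10 ≡ 3.
  x = λ² - 0 - 0 = 9 - 0 ≡ 9; y = λ·(0 - 9) - 5 ≡ 1. → (9, 1)
3G: (9, 1) + (0, 5). λ = (5 - 1)/(0 - 9) ≡ 4/2 mod 11. 2⁻¹ ≡ 6 (mod 11) since 2·6 = 12 ≡ 1, so λ ≡ 2.
  x = λ² - 9 - 0 = 4 - 9 ≡ 6; y = λ·(9 - 6) - 1 ≡ 5. → (6, 5)
3G = (6, 5).
Finally 3G + H:
(6, 5) + (5, 6). λ = (6 - 5)/(5 - 6) ≡ 1/10 mod 11. 10⁻¹ ≡ 10 (mod 11), so λ ≡ 10.
  x = λ² - 6 - 5 = 100 - 11 ≡ 1; y = λ·(6 - 1) - 5 ≡ 1. → (1, 1)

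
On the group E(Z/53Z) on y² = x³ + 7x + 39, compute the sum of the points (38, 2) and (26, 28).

(38, 2) + (26, 28). λ = (28 - 2)/(26 - 38) ≡ 26/41 mod 53. 41⁻¹ ≡ 22 (mod 53), so λ ≡ 42.
  x = λ² - 38 - 26 = 1764 - 64 ≡ 4; y = λ·(38 - 4) - 2 ≡ 48. → (4, 48)

(4, 48)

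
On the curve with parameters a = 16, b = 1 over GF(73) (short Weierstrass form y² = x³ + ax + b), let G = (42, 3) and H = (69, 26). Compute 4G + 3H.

First 4G:
Double-and-add on 4 = (100)₂. Start with G = (42, 3) for the leading 1-bit.
double: tangent at (42, 3): λ = (3·42² + 16)/(2·3) ≡ 52/6. 6⁻¹ ≡ 61 (mod 73), so λ ≡ 52·61 ≡ 33.
  x = λ² - 42 - 42 = 1089 - 84 ≡ 56; y = λ·(42 - 56) - 3 ≡ 46. → (56, 46)
double: tangent at (56, 46): λ = (3·56² + 16)/(2·46) ≡ 7/19. 19⁻¹ ≡ 50 (mod 73) since 19·50 = 950 ≡ 1, so λ ≡ 7·50 ≡ 58.
  x = λ² - 56 - 56 = 3364 - 112 ≡ 40; y = λ·(56 - 40) - 46 ≡ 6. → (40, 6)
4G = (40, 6).
Next 3H:
Repeated addition: build up to 3H.
2H: tangent at (69, 26): λ = (3·69² + 16)/(2·26) ≡ 64/52. 52⁻¹ ≡ 66 (mod 73), so λ ≡ 64·66 ≡ 63.
  x = λ² - 69 - 69 = 3969 - 138 ≡ 35; y = λ·(69 - 35) - 26 ≡ 72. → (35, 72)
3H: (35, 72) + (69, 26). λ = (26 - 72)/(69 - 35) ≡ 27/34 mod 73. 34⁻¹ ≡ 58 (mod 73) since 34·58 = 1972 ≡ 1, so λ ≡ 33.
  x = λ² - 35 - 69 = 1089 - 104 ≡ 36; y = λ·(35 - 36) - 72 ≡ 41. → (36, 41)
3H = (36, 41).
Finally 4G + 3H:
(40, 6) + (36, 41). λ = (41 - 6)/(36 - 40) ≡ 35/69 mod 73. 69⁻¹ ≡ 18 (mod 73), so λ ≡ 46.
  x = λ² - 40 - 36 = 2116 - 76 ≡ 69; y = λ·(40 - 69) - 6 ≡ 47. → (69, 47)

(69, 47)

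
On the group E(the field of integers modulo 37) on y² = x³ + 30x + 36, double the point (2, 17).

tangent at (2, 17): λ = (3·2² + 30)/(2·17) ≡ 5/34. 34⁻¹ ≡ 12 (mod 37) since 34·12 = 408 ≡ 1, so λ ≡ 5·12 ≡ 23.
  x = λ² - 2 - 2 = 529 - 4 ≡ 7; y = λ·(2 - 7) - 17 ≡ 16. → (7, 16)

(7, 16)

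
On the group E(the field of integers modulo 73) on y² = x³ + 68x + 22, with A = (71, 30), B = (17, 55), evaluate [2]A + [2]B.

(39, 69)

First 2A:
Repeated addition: build up to 2A.
2A: tangent at (71, 30): λ = (3·71² + 68)/(2·30) ≡ 7/60. 60⁻¹ ≡ 28 (mod 73), so λ ≡ 7·28 ≡ 50.
  x = λ² - 71 - 71 = 2500 - 142 ≡ 22; y = λ·(71 - 22) - 30 ≡ 11. → (22, 11)
2A = (22, 11).
Next 2B:
Repeated addition: build up to 2B.
2B: tangent at (17, 55): λ = (3·17² + 68)/(2·55) ≡ 59/37. 37⁻¹ ≡ 2 (mod 73), so λ ≡ 59·2 ≡ 45.
  x = λ² - 17 - 17 = 2025 - 34 ≡ 20; y = λ·(17 - 20) - 55 ≡ 29. → (20, 29)
2B = (20, 29).
Finally 2A + 2B:
(22, 11) + (20, 29). λ = (29 - 11)/(20 - 22) ≡ 18/71 mod 73. 71⁻¹ ≡ 36 (mod 73), so λ ≡ 64.
  x = λ² - 22 - 20 = 4096 - 42 ≡ 39; y = λ·(22 - 39) - 11 ≡ 69. → (39, 69)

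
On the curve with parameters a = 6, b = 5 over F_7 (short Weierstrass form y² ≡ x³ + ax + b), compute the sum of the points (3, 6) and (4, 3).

(3, 6) + (4, 3). λ = (3 - 6)/(4 - 3) ≡ 4/1 mod 7. 1⁻¹ ≡ 1 (mod 7) since 1·1 = 1 ≡ 1, so λ ≡ 4.
  x = λ² - 3 - 4 = 16 - 7 ≡ 2; y = λ·(3 - 2) - 6 ≡ 5. → (2, 5)

(2, 5)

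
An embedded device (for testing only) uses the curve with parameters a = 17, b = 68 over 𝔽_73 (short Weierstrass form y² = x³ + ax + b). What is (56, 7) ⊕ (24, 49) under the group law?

(56, 7) + (24, 49). λ = (49 - 7)/(24 - 56) ≡ 42/41 mod 73. 41⁻¹ ≡ 57 (mod 73), so λ ≡ 58.
  x = λ² - 56 - 24 = 3364 - 80 ≡ 72; y = λ·(56 - 72) - 7 ≡ 14. → (72, 14)

(72, 14)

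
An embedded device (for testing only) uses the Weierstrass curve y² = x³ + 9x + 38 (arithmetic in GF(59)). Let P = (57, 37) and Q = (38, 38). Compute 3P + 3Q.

First 3P:
Repeated addition: build up to 3P.
2P: tangent at (57, 37): λ = (3·57² + 9)/(2·37) ≡ 21/15. 15⁻¹ ≡ 4 (mod 59), so λ ≡ 21·4 ≡ 25.
  x = λ² - 57 - 57 = 625 - 114 ≡ 39; y = λ·(57 - 39) - 37 ≡ 0. → (39, 0)
3P: (39, 0) + (57, 37). λ = (37 - 0)/(57 - 39) ≡ 37/18 mod 59. 18⁻¹ ≡ 23 (mod 59), so λ ≡ 25.
  x = λ² - 39 - 57 = 625 - 96 ≡ 57; y = λ·(39 - 57) - 0 ≡ 22. → (57, 22)
3P = (57, 22).
Next 3Q:
Repeated addition: build up to 3Q.
2Q: tangent at (38, 38): λ = (3·38² + 9)/(2·38) ≡ 34/17. 17⁻¹ ≡ 7 (mod 59) since 17·7 = 119 ≡ 1, so λ ≡ 34·7 ≡ 2.
  x = λ² - 38 - 38 = 4 - 76 ≡ 46; y = λ·(38 - 46) - 38 ≡ 5. → (46, 5)
3Q: (46, 5) + (38, 38). λ = (38 - 5)/(38 - 46) ≡ 33/51 mod 59. 51⁻¹ ≡ 22 (mod 59), so λ ≡ 18.
  x = λ² - 46 - 38 = 324 - 84 ≡ 4; y = λ·(46 - 4) - 5 ≡ 43. → (4, 43)
3Q = (4, 43).
Finally 3P + 3Q:
(57, 22) + (4, 43). λ = (43 - 22)/(4 - 57) ≡ 21/6 mod 59. 6⁻¹ ≡ 10 (mod 59) since 6·10 = 60 ≡ 1, so λ ≡ 33.
  x = λ² - 57 - 4 = 1089 - 61 ≡ 25; y = λ·(57 - 25) - 22 ≡ 31. → (25, 31)

(25, 31)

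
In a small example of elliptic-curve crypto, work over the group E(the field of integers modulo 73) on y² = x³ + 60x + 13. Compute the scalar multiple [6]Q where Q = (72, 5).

(59, 15)

Repeated addition: build up to 6Q.
2Q: tangent at (72, 5): λ = (3·72² + 60)/(2·5) ≡ 63/10. 10⁻¹ ≡ 22 (mod 73), so λ ≡ 63·22 ≡ 72.
  x = λ² - 72 - 72 = 5184 - 144 ≡ 3; y = λ·(72 - 3) - 5 ≡ 72. → (3, 72)
3Q: (3, 72) + (72, 5). λ = (5 - 72)/(72 - 3) ≡ 6/69 mod 73. 69⁻¹ ≡ 18 (mod 73) since 69·18 = 1242 ≡ 1, so λ ≡ 35.
  x = λ² - 3 - 72 = 1225 - 75 ≡ 55; y = λ·(3 - 55) - 72 ≡ 6. → (55, 6)
4Q: (55, 6) + (72, 5). λ = (5 - 6)/(72 - 55) ≡ 72/17 mod 73. 17⁻¹ ≡ 43 (mod 73), so λ ≡ 30.
  x = λ² - 55 - 72 = 900 - 127 ≡ 43; y = λ·(55 - 43) - 6 ≡ 62. → (43, 62)
5Q: (43, 62) + (72, 5). λ = (5 - 62)/(72 - 43) ≡ 16/29 mod 73. 29⁻¹ ≡ 68 (mod 73), so λ ≡ 66.
  x = λ² - 43 - 72 = 4356 - 115 ≡ 7; y = λ·(43 - 7) - 62 ≡ 51. → (7, 51)
6Q: (7, 51) + (72, 5). λ = (5 - 51)/(72 - 7) ≡ 27/65 mod 73. 65⁻¹ ≡ 9 (mod 73), so λ ≡ 24.
  x = λ² - 7 - 72 = 576 - 79 ≡ 59; y = λ·(7 - 59) - 51 ≡ 15. → (59, 15)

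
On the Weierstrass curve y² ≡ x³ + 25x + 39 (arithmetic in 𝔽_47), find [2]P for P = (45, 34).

(20, 19)

tangent at (45, 34): λ = (3·45² + 25)/(2·34) ≡ 37/21. 21⁻¹ ≡ 9 (mod 47), so λ ≡ 37·9 ≡ 4.
  x = λ² - 45 - 45 = 16 - 90 ≡ 20; y = λ·(45 - 20) - 34 ≡ 19. → (20, 19)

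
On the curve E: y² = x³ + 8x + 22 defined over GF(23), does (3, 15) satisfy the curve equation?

y² = 15² ≡ 18; x³ + 8x + 22 = 73 ≡ 4 (mod 23). 18 ≠ 4.

no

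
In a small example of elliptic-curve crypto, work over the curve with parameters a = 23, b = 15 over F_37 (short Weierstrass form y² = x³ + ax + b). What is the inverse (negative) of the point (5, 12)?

-(5, 12) = (5, -12 mod 37) = (5, 25).

(5, 25)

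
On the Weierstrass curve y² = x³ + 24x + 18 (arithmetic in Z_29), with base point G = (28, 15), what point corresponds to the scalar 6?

Double-and-add on 6 = (110)₂. Start with G = (28, 15) for the leading 1-bit.
double: tangent at (28, 15): λ = (3·28² + 24)/(2·15) ≡ 27/1. 1⁻¹ ≡ 1 (mod 29), so λ ≡ 27·1 ≡ 27.
  x = λ² - 28 - 28 = 729 - 56 ≡ 6; y = λ·(28 - 6) - 15 ≡ 28. → (6, 28)
add G: (6, 28) + (28, 15). λ = (15 - 28)/(28 - 6) ≡ 16/22 mod 29. 22⁻¹ ≡ 4 (mod 29), so λ ≡ 6.
  x = λ² - 6 - 28 = 36 - 34 ≡ 2; y = λ·(6 - 2) - 28 ≡ 25. → (2, 25)
double: tangent at (2, 25): λ = (3·2² + 24)/(2·25) ≡ 7/21. 21⁻¹ ≡ 18 (mod 29) since 21·18 = 378 ≡ 1, so λ ≡ 7·18 ≡ 10.
  x = λ² - 2 - 2 = 100 - 4 ≡ 9; y = λ·(2 - 9) - 25 ≡ 21. → (9, 21)

(9, 21)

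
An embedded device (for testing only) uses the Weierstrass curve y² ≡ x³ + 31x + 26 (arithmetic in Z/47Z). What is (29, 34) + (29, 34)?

(45, 12)

tangent at (29, 34): λ = (3·29² + 31)/(2·34) ≡ 16/21. 21⁻¹ ≡ 9 (mod 47) since 21·9 = 189 ≡ 1, so λ ≡ 16·9 ≡ 3.
  x = λ² - 29 - 29 = 9 - 58 ≡ 45; y = λ·(29 - 45) - 34 ≡ 12. → (45, 12)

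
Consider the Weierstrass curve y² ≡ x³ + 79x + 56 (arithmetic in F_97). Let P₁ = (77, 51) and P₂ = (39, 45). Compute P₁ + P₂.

(77, 51) + (39, 45). λ = (45 - 51)/(39 - 77) ≡ 91/59 mod 97. 59⁻¹ ≡ 74 (mod 97) since 59·74 = 4366 ≡ 1, so λ ≡ 41.
  x = λ² - 77 - 39 = 1681 - 116 ≡ 13; y = λ·(77 - 13) - 51 ≡ 51. → (13, 51)

(13, 51)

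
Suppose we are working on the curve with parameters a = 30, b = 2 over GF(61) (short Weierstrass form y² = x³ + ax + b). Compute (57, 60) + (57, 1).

The two points share x = 57 and their y-coordinates satisfy 60 + 1 ≡ 0 (mod 61), so they are inverses. Their sum is O.

O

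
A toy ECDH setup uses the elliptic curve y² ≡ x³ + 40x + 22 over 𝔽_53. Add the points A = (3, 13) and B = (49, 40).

(44, 24)

(3, 13) + (49, 40). λ = (40 - 13)/(49 - 3) ≡ 27/46 mod 53. 46⁻¹ ≡ 15 (mod 53), so λ ≡ 34.
  x = λ² - 3 - 49 = 1156 - 52 ≡ 44; y = λ·(3 - 44) - 13 ≡ 24. → (44, 24)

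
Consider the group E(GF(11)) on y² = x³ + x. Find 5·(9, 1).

Write G = (9, 1).
Repeated addition: build up to 5G.
2G: tangent at (9, 1): λ = (3·9² + 1)/(2·1) ≡ 2/2. 2⁻¹ ≡ 6 (mod 11) since 2·6 = 12 ≡ 1, so λ ≡ 2·6 ≡ 1.
  x = λ² - 9 - 9 = 1 - 18 ≡ 5; y = λ·(9 - 5) - 1 ≡ 3. → (5, 3)
3G: (5, 3) + (9, 1). λ = (1 - 3)/(9 - 5) ≡ 9/4 mod 11. 4⁻¹ ≡ 3 (mod 11), so λ ≡ 5.
  x = λ² - 5 - 9 = 25 - 14 ≡ 0; y = λ·(5 - 0) - 3 ≡ 0. → (0, 0)
4G: (0, 0) + (9, 1). λ = (1 - 0)/(9 - 0) ≡ 1/9 mod 11. 9⁻¹ ≡ 5 (mod 11) since 9·5 = 45 ≡ 1, so λ ≡ 5.
  x = λ² - 0 - 9 = 25 - 9 ≡ 5; y = λ·(0 - 5) - 0 ≡ 8. → (5, 8)
5G: (5, 8) + (9, 1). λ = (1 - 8)/(9 - 5) ≡ 4/4 mod 11. 4⁻¹ ≡ 3 (mod 11) since 4·3 = 12 ≡ 1, so λ ≡ 1.
  x = λ² - 5 - 9 = 1 - 14 ≡ 9; y = λ·(5 - 9) - 8 ≡ 10. → (9, 10)

(9, 10)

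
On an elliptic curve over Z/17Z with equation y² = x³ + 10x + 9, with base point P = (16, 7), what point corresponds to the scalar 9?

(16, 10)

Repeated addition: build up to 9P.
2P: tangent at (16, 7): λ = (3·16² + 10)/(2·7) ≡ 13/14. 14⁻¹ ≡ 11 (mod 17), so λ ≡ 13·11 ≡ 7.
  x = λ² - 16 - 16 = 49 - 32 ≡ 0; y = λ·(16 - 0) - 7 ≡ 3. → (0, 3)
3P: (0, 3) + (16, 7). λ = (7 - 3)/(16 - 0) ≡ 4/16 mod 17. 16⁻¹ ≡ 16 (mod 17) since 16·16 = 256 ≡ 1, so λ ≡ 13.
  x = λ² - 0 - 16 = 169 - 16 ≡ 0; y = λ·(0 - 0) - 3 ≡ 14. → (0, 14)
4P: (0, 14) + (16, 7). λ = (7 - 14)/(16 - 0) ≡ 10/16 mod 17. 16⁻¹ ≡ 16 (mod 17), so λ ≡ 7.
  x = λ² - 0 - 16 = 49 - 16 ≡ 16; y = λ·(0 - 16) - 14 ≡ 10. → (16, 10)
5P: (16, 10) + (16, 7): same x and y₁ ≡ -y₂, so the sum is O.
6P: O + (16, 7) = (16, 7) (identity).
7P: tangent at (16, 7): λ = (3·16² + 10)/(2·7) ≡ 13/14. 14⁻¹ ≡ 11 (mod 17), so λ ≡ 13·11 ≡ 7.
  x = λ² - 16 - 16 = 49 - 32 ≡ 0; y = λ·(16 - 0) - 7 ≡ 3. → (0, 3)
8P: (0, 3) + (16, 7). λ = (7 - 3)/(16 - 0) ≡ 4/16 mod 17. 16⁻¹ ≡ 16 (mod 17) since 16·16 = 256 ≡ 1, so λ ≡ 13.
  x = λ² - 0 - 16 = 169 - 16 ≡ 0; y = λ·(0 - 0) - 3 ≡ 14. → (0, 14)
9P: (0, 14) + (16, 7). λ = (7 - 14)/(16 - 0) ≡ 10/16 mod 17. 16⁻¹ ≡ 16 (mod 17), so λ ≡ 7.
  x = λ² - 0 - 16 = 49 - 16 ≡ 16; y = λ·(0 - 16) - 14 ≡ 10. → (16, 10)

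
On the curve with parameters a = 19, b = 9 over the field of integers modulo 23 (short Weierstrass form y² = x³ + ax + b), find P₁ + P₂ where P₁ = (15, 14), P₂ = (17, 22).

(15, 14) + (17, 22). λ = (22 - 14)/(17 - 15) ≡ 8/2 mod 23. 2⁻¹ ≡ 12 (mod 23), so λ ≡ 4.
  x = λ² - 15 - 17 = 16 - 32 ≡ 7; y = λ·(15 - 7) - 14 ≡ 18. → (7, 18)

(7, 18)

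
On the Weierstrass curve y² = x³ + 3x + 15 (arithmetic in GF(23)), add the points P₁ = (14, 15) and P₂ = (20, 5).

(2, 11)

(14, 15) + (20, 5). λ = (5 - 15)/(20 - 14) ≡ 13/6 mod 23. 6⁻¹ ≡ 4 (mod 23) since 6·4 = 24 ≡ 1, so λ ≡ 6.
  x = λ² - 14 - 20 = 36 - 34 ≡ 2; y = λ·(14 - 2) - 15 ≡ 11. → (2, 11)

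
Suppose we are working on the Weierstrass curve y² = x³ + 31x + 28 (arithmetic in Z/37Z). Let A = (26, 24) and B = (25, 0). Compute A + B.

(7, 25)

(26, 24) + (25, 0). λ = (0 - 24)/(25 - 26) ≡ 13/36 mod 37. 36⁻¹ ≡ 36 (mod 37), so λ ≡ 24.
  x = λ² - 26 - 25 = 576 - 51 ≡ 7; y = λ·(26 - 7) - 24 ≡ 25. → (7, 25)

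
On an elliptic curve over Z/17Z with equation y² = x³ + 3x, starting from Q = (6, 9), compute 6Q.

Double-and-add on 6 = (110)₂. Start with Q = (6, 9) for the leading 1-bit.
double: tangent at (6, 9): λ = (3·6² + 3)/(2·9) ≡ 9/1. 1⁻¹ ≡ 1 (mod 17) since 1·1 = 1 ≡ 1, so λ ≡ 9·1 ≡ 9.
  x = λ² - 6 - 6 = 81 - 12 ≡ 1; y = λ·(6 - 1) - 9 ≡ 2. → (1, 2)
add Q: (1, 2) + (6, 9). λ = (9 - 2)/(6 - 1) ≡ 7/5 mod 17. 5⁻¹ ≡ 7 (mod 17) since 5·7 = 35 ≡ 1, so λ ≡ 15.
  x = λ² - 1 - 6 = 225 - 7 ≡ 14; y = λ·(1 - 14) - 2 ≡ 7. → (14, 7)
double: tangent at (14, 7): λ = (3·14² + 3)/(2·7) ≡ 13/14. 14⁻¹ ≡ 11 (mod 17), so λ ≡ 13·11 ≡ 7.
  x = λ² - 14 - 14 = 49 - 28 ≡ 4; y = λ·(14 - 4) - 7 ≡ 12. → (4, 12)

(4, 12)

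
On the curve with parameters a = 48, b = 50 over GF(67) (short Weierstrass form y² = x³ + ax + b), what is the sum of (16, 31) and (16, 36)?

The two points share x = 16 and their y-coordinates satisfy 31 + 36 ≡ 0 (mod 67), so they are inverses. Their sum is ∞.

O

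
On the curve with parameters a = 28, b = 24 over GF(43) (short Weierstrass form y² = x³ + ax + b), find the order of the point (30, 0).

2P: (30, 0) + (30, 0): same x and y₁ ≡ -y₂, so the sum is O.
2P = O, so the order is 2.

2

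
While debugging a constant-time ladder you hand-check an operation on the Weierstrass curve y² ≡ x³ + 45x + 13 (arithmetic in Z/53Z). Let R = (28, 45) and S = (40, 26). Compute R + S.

(21, 19)

(28, 45) + (40, 26). λ = (26 - 45)/(40 - 28) ≡ 34/12 mod 53. 12⁻¹ ≡ 31 (mod 53), so λ ≡ 47.
  x = λ² - 28 - 40 = 2209 - 68 ≡ 21; y = λ·(28 - 21) - 45 ≡ 19. → (21, 19)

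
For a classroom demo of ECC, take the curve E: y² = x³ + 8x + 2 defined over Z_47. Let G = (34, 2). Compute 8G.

Double-and-add on 8 = (1000)₂. Start with G = (34, 2) for the leading 1-bit.
double: tangent at (34, 2): λ = (3·34² + 8)/(2·2) ≡ 45/4. 4⁻¹ ≡ 12 (mod 47) since 4·12 = 48 ≡ 1, so λ ≡ 45·12 ≡ 23.
  x = λ² - 34 - 34 = 529 - 68 ≡ 38; y = λ·(34 - 38) - 2 ≡ 0. → (38, 0)
double: (38, 0) + (38, 0): same x and y₁ ≡ -y₂, so the sum is ∞.
double: ∞ + ∞ = ∞ (identity).

O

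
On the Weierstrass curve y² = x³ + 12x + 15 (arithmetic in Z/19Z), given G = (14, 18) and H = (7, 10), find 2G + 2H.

(2, 3)

First 2G:
Repeated addition: build up to 2G.
2G: tangent at (14, 18): λ = (3·14² + 12)/(2·18) ≡ 11/17. 17⁻¹ ≡ 9 (mod 19) since 17·9 = 153 ≡ 1, so λ ≡ 11·9 ≡ 4.
  x = λ² - 14 - 14 = 16 - 28 ≡ 7; y = λ·(14 - 7) - 18 ≡ 10. → (7, 10)
2G = (7, 10).
Next 2H:
Repeated addition: build up to 2H.
2H: tangent at (7, 10): λ = (3·7² + 12)/(2·10) ≡ 7/1. 1⁻¹ ≡ 1 (mod 19) since 1·1 = 1 ≡ 1, so λ ≡ 7·1 ≡ 7.
  x = λ² - 7 - 7 = 49 - 14 ≡ 16; y = λ·(7 - 16) - 10 ≡ 3. → (16, 3)
2H = (16, 3).
Finally 2G + 2H:
(7, 10) + (16, 3). λ = (3 - 10)/(16 - 7) ≡ 12/9 mod 19. 9⁻¹ ≡ 17 (mod 19) since 9·17 = 153 ≡ 1, so λ ≡ 14.
  x = λ² - 7 - 16 = 196 - 23 ≡ 2; y = λ·(7 - 2) - 10 ≡ 3. → (2, 3)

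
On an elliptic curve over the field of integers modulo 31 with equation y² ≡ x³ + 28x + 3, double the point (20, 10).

(5, 12)

tangent at (20, 10): λ = (3·20² + 28)/(2·10) ≡ 19/20. 20⁻¹ ≡ 14 (mod 31), so λ ≡ 19·14 ≡ 18.
  x = λ² - 20 - 20 = 324 - 40 ≡ 5; y = λ·(20 - 5) - 10 ≡ 12. → (5, 12)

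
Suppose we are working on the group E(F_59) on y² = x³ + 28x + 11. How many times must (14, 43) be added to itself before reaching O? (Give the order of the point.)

2P: tangent at (14, 43): λ = (3·14² + 28)/(2·43) ≡ 26/27. 27⁻¹ ≡ 35 (mod 59) since 27·35 = 945 ≡ 1, so λ ≡ 26·35 ≡ 25.
  x = λ² - 14 - 14 = 625 - 28 ≡ 7; y = λ·(14 - 7) - 43 ≡ 14. → (7, 14)
3P: (7, 14) + (14, 43). λ = (43 - 14)/(14 - 7) ≡ 29/7 mod 59. 7⁻¹ ≡ 17 (mod 59) since 7·17 = 119 ≡ 1, so λ ≡ 21.
  x = λ² - 7 - 14 = 441 - 21 ≡ 7; y = λ·(7 - 7) - 14 ≡ 45. → (7, 45)
4P: (7, 45) + (14, 43). λ = (43 - 45)/(14 - 7) ≡ 57/7 mod 59. 7⁻¹ ≡ 17 (mod 59), so λ ≡ 25.
  x = λ² - 7 - 14 = 625 - 21 ≡ 14; y = λ·(7 - 14) - 45 ≡ 16. → (14, 16)
5P: (14, 16) + (14, 43): same x and y₁ ≡ -y₂, so the sum is O.
5P = O, so the order is 5.

5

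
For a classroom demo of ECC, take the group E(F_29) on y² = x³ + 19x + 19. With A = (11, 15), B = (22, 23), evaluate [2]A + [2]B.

First 2A:
Repeated addition: build up to 2A.
2A: tangent at (11, 15): λ = (3·11² + 19)/(2·15) ≡ 5/1. 1⁻¹ ≡ 1 (mod 29) since 1·1 = 1 ≡ 1, so λ ≡ 5·1 ≡ 5.
  x = λ² - 11 - 11 = 25 - 22 ≡ 3; y = λ·(11 - 3) - 15 ≡ 25. → (3, 25)
2A = (3, 25).
Next 2B:
Repeated addition: build up to 2B.
2B: tangent at (22, 23): λ = (3·22² + 19)/(2·23) ≡ 21/17. 17⁻¹ ≡ 12 (mod 29), so λ ≡ 21·12 ≡ 20.
  x = λ² - 22 - 22 = 400 - 44 ≡ 8; y = λ·(22 - 8) - 23 ≡ 25. → (8, 25)
2B = (8, 25).
Finally 2A + 2B:
(3, 25) + (8, 25). λ = (25 - 25)/(8 - 3) ≡ 0/5 mod 29. 5⁻¹ ≡ 6 (mod 29) since 5·6 = 30 ≡ 1, so λ ≡ 0.
  x = λ² - 3 - 8 = 0 - 11 ≡ 18; y = λ·(3 - 18) - 25 ≡ 4. → (18, 4)

(18, 4)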